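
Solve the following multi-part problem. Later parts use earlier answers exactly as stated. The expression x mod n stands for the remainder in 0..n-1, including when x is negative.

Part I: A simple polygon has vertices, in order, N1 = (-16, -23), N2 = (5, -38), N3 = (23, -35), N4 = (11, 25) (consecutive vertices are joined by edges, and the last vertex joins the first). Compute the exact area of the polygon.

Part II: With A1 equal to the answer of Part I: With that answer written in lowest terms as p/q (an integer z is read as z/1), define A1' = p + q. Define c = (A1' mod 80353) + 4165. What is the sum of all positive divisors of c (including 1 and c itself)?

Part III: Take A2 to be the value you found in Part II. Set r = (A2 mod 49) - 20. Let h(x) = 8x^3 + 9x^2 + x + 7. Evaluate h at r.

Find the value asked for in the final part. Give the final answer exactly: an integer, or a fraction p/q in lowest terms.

78085

Part I: cross terms: (-16*-38 - 5*-23)=723, (5*-35 - 23*-38)=699, (23*25 - 11*-35)=960, (11*-23 - -16*25)=147; twice the area = |2529| = 2529; area = 2529/2; answer 2529/2
Part II: A1 = 2529/2; threaded value p + q = 2531; c = 6696; 6696 = 2^3 * 3^3 * 31; sigma = (1 + 2 + 4 + 8) * (1 + 3 + 9 + 27) * (1 + 31) = 15 * 40 * 32 = 19200; answer 19200
Part III: A2 = 19200; r = 21; 8*(21)^3 + 9*(21)^2 + 1*(21)^1 + 7 = (74088) + (3969) + (21) + (7) = 78085; answer 78085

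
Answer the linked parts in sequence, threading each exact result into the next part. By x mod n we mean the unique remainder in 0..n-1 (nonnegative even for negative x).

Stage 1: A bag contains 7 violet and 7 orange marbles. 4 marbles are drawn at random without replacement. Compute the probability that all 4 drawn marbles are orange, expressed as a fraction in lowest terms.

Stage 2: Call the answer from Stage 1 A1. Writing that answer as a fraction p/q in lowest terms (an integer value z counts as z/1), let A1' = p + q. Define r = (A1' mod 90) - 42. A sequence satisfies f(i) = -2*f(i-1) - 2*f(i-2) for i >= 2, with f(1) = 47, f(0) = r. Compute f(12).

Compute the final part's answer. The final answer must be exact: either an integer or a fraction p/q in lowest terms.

Stage 1: total draws C(14,4) = 1001; favorable C(7,4) = 35; P = 5/143; answer 5/143
Stage 2: A1 = 5/143; threaded value p + q = 148; r = 16; f(2) = -2*(47) - 2*(16) = -126; iterating: f(2)=-126, f(3)=158, f(4)=-64, f(5)=-188, f(6)=504, f(7)=-632, f(8)=256, f(9)=752, f(10)=-2016, f(11)=2528, f(12)=-1024; answer -1024

-1024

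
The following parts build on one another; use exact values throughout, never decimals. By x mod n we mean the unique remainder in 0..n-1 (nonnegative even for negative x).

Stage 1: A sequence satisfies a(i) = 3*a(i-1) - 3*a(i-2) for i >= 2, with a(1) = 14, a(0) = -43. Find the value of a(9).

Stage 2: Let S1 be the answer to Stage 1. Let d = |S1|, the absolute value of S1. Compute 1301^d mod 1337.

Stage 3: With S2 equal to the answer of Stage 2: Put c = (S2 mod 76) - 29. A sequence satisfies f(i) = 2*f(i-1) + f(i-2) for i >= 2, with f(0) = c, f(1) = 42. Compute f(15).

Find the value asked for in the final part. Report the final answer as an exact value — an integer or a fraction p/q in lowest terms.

9887472

Stage 1: a(2) = 3*(14) - 3*(-43) = 171; iterating: a(2)=171, a(3)=471, a(4)=900, a(5)=1287, a(6)=1161, a(7)=-378, a(8)=-4617, a(9)=-12717; answer -12717
Stage 2: S1 = -12717; d = 12717; squarings mod 1337: 1301^1=1301, 1301^2=1296, 1301^4=344, 1301^8=680, 1301^16=1135, 1301^32=694, 1301^64=316, 1301^128=918, 1301^256=414, 1301^512=260, 1301^1024=750, 1301^2048=960, 1301^4096=407, 1301^8192=1198; 1301^12717 = 1301^1 * 1301^4 * 1301^8 * 1301^32 * 1301^128 * 1301^256 * 1301^4096 * 1301^8192 = 734 (mod 1337); answer 734
Stage 3: S2 = 734; c = 21; f(2) = 2*(42) + 1*(21) = 105; iterating: f(2)=105, f(3)=252, f(4)=609, f(5)=1470, f(6)=3549, f(7)=8568, f(8)=20685, f(9)=49938, f(10)=120561, f(11)=291060, f(12)=702681, f(13)=1696422, f(14)=4095525, f(15)=9887472; answer 9887472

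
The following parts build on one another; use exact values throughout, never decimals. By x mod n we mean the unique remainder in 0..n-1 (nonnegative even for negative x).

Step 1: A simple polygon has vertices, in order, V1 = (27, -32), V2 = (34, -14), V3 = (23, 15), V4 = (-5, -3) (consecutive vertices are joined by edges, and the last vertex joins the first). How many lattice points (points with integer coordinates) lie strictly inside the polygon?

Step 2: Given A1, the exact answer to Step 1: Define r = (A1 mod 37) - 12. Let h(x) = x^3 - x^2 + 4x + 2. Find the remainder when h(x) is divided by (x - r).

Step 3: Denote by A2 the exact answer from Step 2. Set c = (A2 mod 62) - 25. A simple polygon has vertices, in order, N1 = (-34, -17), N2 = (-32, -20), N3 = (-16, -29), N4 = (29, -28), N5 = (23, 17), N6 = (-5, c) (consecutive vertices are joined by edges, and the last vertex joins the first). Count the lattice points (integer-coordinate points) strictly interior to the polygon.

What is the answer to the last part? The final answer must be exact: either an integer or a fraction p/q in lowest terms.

Step 1: cross terms: (27*-14 - 34*-32)=710, (34*15 - 23*-14)=832, (23*-3 - -5*15)=6, (-5*-32 - 27*-3)=241; twice the area = |1789| = 1789; area = 1789/2; boundary points = 1 + 1 + 2 + 1 = 5; strictly interior points = area - boundary/2 + 1 = 893; answer 893
Step 2: A1 = 893; r = -7; remainder = value at the root: 1*(-7)^3 - 1*(-7)^2 + 4*(-7)^1 + 2 = (-343) + (-49) + (-28) + (2) = -418; answer -418
Step 3: A2 = -418; c = -9; cross terms: (-34*-20 - -32*-17)=136, (-32*-29 - -16*-20)=608, (-16*-28 - 29*-29)=1289, (29*17 - 23*-28)=1137, (23*-9 - -5*17)=-122, (-5*-17 - -34*-9)=-221; twice the area = |2827| = 2827; area = 2827/2; boundary points = 1 + 1 + 1 + 3 + 2 + 1 = 9; strictly interior points = area - boundary/2 + 1 = 1410; answer 1410

1410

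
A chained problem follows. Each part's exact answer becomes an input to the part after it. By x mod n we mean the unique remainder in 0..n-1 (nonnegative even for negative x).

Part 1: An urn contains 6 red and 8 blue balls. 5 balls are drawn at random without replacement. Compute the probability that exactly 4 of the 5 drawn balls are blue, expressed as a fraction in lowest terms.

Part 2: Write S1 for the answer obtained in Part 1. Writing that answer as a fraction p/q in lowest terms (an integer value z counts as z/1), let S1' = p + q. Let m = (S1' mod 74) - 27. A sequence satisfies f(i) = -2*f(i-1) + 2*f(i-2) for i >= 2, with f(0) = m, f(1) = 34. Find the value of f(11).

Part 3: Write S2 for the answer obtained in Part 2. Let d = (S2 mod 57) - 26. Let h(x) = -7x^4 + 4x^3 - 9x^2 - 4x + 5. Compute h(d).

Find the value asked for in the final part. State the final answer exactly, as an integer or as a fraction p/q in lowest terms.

Part 1: total draws C(14,5) = 2002; favorable C(8,4)*C(6,1) = 420; P = 30/143; answer 30/143
Part 2: S1 = 30/143; threaded value p + q = 173; m = -2; f(2) = -2*(34) + 2*(-2) = -72; iterating: f(2)=-72, f(3)=212, f(4)=-568, f(5)=1560, f(6)=-4256, f(7)=11632, f(8)=-31776, f(9)=86816, f(10)=-237184, f(11)=648000; answer 648000
Part 3: S2 = 648000; d = -2; -7*(-2)^4 + 4*(-2)^3 - 9*(-2)^2 - 4*(-2)^1 + 5 = (-112) + (-32) + (-36) + (8) + (5) = -167; answer -167

-167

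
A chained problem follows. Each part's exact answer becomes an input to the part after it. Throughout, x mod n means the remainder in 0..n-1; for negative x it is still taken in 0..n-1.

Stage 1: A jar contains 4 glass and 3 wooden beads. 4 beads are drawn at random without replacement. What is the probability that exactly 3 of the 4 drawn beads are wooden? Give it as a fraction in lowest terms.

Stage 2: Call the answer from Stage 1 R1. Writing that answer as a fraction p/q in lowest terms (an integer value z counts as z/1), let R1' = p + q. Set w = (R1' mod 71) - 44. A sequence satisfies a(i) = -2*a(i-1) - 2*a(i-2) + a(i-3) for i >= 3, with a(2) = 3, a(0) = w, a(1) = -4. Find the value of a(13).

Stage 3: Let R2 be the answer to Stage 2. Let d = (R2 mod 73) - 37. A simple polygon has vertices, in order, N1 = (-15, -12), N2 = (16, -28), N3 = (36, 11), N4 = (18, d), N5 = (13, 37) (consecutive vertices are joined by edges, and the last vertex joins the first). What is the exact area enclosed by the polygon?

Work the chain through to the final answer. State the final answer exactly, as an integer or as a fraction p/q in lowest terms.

Stage 1: total draws C(7,4) = 35; favorable C(3,3)*C(4,1) = 4; P = 4/35; answer 4/35
Stage 2: R1 = 4/35; threaded value p + q = 39; w = -5; a(3) = -2*(3) - 2*(-4) + 1*(-5) = -3; iterating: a(3)=-3, a(4)=-4, a(5)=17, a(6)=-29, a(7)=20, a(8)=35, a(9)=-139, a(10)=228, a(11)=-143, a(12)=-309, a(13)=1132; answer 1132
Stage 3: R2 = 1132; d = 0; cross terms: (-15*-28 - 16*-12)=612, (16*11 - 36*-28)=1184, (36*0 - 18*11)=-198, (18*37 - 13*0)=666, (13*-12 - -15*37)=399; twice the area = |2663| = 2663; area = 2663/2; answer 2663/2

2663/2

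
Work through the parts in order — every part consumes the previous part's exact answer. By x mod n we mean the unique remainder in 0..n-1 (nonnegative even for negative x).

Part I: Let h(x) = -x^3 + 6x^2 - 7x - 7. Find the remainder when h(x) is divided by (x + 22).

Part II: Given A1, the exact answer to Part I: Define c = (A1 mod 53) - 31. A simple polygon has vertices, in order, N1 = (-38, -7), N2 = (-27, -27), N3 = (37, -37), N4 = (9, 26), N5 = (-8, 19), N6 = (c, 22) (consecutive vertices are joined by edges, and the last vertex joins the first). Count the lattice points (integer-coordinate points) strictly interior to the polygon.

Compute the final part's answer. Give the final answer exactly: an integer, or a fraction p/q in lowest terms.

Part I: remainder = value at the root: -1*(-22)^3 + 6*(-22)^2 - 7*(-22)^1 - 7 = (10648) + (2904) + (154) + (-7) = 13699; answer 13699
Part II: A1 = 13699; c = -6; cross terms: (-38*-27 - -27*-7)=837, (-27*-37 - 37*-27)=1998, (37*26 - 9*-37)=1295, (9*19 - -8*26)=379, (-8*22 - -6*19)=-62, (-6*-7 - -38*22)=878; twice the area = |5325| = 5325; area = 5325/2; boundary points = 1 + 2 + 7 + 1 + 1 + 1 = 13; strictly interior points = area - boundary/2 + 1 = 2657; answer 2657

2657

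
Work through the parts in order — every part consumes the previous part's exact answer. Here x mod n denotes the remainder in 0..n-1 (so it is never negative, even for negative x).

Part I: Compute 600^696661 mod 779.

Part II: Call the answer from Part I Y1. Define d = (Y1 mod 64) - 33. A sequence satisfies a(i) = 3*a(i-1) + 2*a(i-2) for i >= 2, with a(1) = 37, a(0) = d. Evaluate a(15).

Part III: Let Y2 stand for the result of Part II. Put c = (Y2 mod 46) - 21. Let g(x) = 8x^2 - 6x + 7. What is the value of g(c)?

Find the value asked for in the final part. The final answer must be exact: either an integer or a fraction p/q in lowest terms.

Part I: squarings mod 779: 600^1=600, 600^2=102, 600^4=277, 600^8=387, 600^16=201, 600^32=672, 600^64=543, 600^128=387, 600^256=201, 600^512=672, 600^1024=543, 600^2048=387, 600^4096=201, 600^8192=672, 600^16384=543, 600^32768=387, 600^65536=201, 600^131072=672, 600^262144=543, 600^524288=387; 600^696661 = 600^1 * 600^4 * 600^16 * 600^64 * 600^256 * 600^8192 * 600^32768 * 600^131072 * 600^524288 = 220 (mod 779); answer 220
Part II: Y1 = 220; d = -5; a(2) = 3*(37) + 2*(-5) = 101; iterating: a(2)=101, a(3)=377, a(4)=1333, a(5)=4753, a(6)=16925, a(7)=60281, a(8)=214693, a(9)=764641, a(10)=2723309, a(11)=9699209, a(12)=34544245, a(13)=123031153, a(14)=438181949, a(15)=1560608153; answer 1560608153
Part III: Y2 = 1560608153; c = -12; 8*(-12)^2 - 6*(-12)^1 + 7 = (1152) + (72) + (7) = 1231; answer 1231

1231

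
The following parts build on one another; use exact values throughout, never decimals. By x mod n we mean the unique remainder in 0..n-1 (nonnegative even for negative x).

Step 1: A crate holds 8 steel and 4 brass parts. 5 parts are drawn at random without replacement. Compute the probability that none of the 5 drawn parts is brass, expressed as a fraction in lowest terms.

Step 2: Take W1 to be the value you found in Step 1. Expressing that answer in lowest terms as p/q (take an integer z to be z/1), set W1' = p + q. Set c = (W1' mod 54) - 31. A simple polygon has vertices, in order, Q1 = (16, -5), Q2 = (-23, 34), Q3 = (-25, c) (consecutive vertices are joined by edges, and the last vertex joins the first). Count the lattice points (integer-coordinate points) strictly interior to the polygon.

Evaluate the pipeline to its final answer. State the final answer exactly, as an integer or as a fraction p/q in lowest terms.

Step 1: total draws C(12,5) = 792; favorable C(8,5) = 56; P = 7/99; answer 7/99
Step 2: W1 = 7/99; threaded value p + q = 106; c = 21; cross terms: (16*34 - -23*-5)=429, (-23*21 - -25*34)=367, (-25*-5 - 16*21)=-211; twice the area = |585| = 585; area = 585/2; boundary points = 39 + 1 + 1 = 41; strictly interior points = area - boundary/2 + 1 = 273; answer 273

273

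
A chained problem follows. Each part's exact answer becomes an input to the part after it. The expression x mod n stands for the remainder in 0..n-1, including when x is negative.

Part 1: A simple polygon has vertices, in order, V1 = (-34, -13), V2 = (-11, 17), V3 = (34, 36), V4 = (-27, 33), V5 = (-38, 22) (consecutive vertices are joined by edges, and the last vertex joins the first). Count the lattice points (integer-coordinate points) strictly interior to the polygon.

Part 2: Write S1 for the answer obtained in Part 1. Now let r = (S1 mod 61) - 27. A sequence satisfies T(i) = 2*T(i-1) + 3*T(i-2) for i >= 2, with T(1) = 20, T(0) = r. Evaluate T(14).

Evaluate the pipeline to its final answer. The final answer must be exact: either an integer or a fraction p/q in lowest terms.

46633957

Part 1: cross terms: (-34*17 - -11*-13)=-721, (-11*36 - 34*17)=-974, (34*33 - -27*36)=2094, (-27*22 - -38*33)=660, (-38*-13 - -34*22)=1242; twice the area = |2301| = 2301; area = 2301/2; boundary points = 1 + 1 + 1 + 11 + 1 = 15; strictly interior points = area - boundary/2 + 1 = 1144; answer 1144
Part 2: S1 = 1144; r = 19; T(2) = 2*(20) + 3*(19) = 97; iterating: T(2)=97, T(3)=254, T(4)=799, T(5)=2360, T(6)=7117, T(7)=21314, T(8)=63979, T(9)=191900, T(10)=575737, T(11)=1727174, T(12)=5181559, T(13)=15544640, T(14)=46633957; answer 46633957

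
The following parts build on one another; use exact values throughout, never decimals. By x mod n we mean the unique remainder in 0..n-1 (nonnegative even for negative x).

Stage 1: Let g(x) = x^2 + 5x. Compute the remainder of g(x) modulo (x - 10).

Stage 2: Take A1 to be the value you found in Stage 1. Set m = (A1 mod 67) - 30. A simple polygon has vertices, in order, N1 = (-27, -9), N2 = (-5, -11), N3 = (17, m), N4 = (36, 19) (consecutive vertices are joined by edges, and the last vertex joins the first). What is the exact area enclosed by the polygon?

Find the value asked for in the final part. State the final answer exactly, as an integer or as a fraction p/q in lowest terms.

Stage 1: remainder = value at the root: 1*(10)^2 + 5*(10)^1 = (100) + (50) = 150; answer 150
Stage 2: A1 = 150; m = -14; cross terms: (-27*-11 - -5*-9)=252, (-5*-14 - 17*-11)=257, (17*19 - 36*-14)=827, (36*-9 - -27*19)=189; twice the area = |1525| = 1525; area = 1525/2; answer 1525/2

1525/2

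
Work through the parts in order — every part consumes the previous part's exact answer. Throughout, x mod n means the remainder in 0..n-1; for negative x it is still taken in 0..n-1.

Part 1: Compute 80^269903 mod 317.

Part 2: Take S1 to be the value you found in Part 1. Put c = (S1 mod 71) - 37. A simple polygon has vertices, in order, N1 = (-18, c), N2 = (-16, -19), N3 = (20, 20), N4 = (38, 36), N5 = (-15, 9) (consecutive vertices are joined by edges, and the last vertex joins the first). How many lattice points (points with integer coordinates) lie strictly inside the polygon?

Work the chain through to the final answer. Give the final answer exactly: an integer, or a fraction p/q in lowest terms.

714

Part 1: squarings mod 317: 80^1=80, 80^2=60, 80^4=113, 80^8=89, 80^16=313, 80^32=16, 80^64=256, 80^128=234, 80^256=232, 80^512=251, 80^1024=235, 80^2048=67, 80^4096=51, 80^8192=65, 80^16384=104, 80^32768=38, 80^65536=176, 80^131072=227, 80^262144=175; 80^269903 = 80^1 * 80^2 * 80^4 * 80^8 * 80^64 * 80^512 * 80^1024 * 80^2048 * 80^4096 * 80^262144 = 208 (mod 317); answer 208
Part 2: S1 = 208; c = 29; cross terms: (-18*-19 - -16*29)=806, (-16*20 - 20*-19)=60, (20*36 - 38*20)=-40, (38*9 - -15*36)=882, (-15*29 - -18*9)=-273; twice the area = |1435| = 1435; area = 1435/2; boundary points = 2 + 3 + 2 + 1 + 1 = 9; strictly interior points = area - boundary/2 + 1 = 714; answer 714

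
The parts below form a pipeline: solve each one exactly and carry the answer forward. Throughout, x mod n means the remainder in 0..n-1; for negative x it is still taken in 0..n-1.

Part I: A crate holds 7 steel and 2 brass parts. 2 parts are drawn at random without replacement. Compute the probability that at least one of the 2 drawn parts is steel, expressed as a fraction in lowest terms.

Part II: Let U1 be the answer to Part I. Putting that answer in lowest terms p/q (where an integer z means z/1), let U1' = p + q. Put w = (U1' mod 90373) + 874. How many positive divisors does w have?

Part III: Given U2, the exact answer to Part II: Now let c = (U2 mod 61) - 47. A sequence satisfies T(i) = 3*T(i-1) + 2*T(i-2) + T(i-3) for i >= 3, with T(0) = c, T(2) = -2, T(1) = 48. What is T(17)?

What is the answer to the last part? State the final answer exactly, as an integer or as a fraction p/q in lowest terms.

4059118083

Part I: total draws C(9,2) = 36; complement C(2,2) = 1; favorable 36 - 1 = 35; P = 35/36; answer 35/36
Part II: U1 = 35/36; threaded value p + q = 71; w = 945; 945 = 3^3 * 5 * 7; number of divisors = (3+1) * (1+1) * (1+1) = 16; answer 16
Part III: U2 = 16; c = -31; T(3) = 3*(-2) + 2*(48) + 1*(-31) = 59; iterating: T(3)=59, T(4)=221, T(5)=779, T(6)=2838, T(7)=10293, T(8)=37334, T(9)=135426, T(10)=491239, T(11)=1781903, T(12)=6463613, T(13)=23445884, T(14)=85046781, T(15)=308495724, T(16)=1119026618, T(17)=4059118083; answer 4059118083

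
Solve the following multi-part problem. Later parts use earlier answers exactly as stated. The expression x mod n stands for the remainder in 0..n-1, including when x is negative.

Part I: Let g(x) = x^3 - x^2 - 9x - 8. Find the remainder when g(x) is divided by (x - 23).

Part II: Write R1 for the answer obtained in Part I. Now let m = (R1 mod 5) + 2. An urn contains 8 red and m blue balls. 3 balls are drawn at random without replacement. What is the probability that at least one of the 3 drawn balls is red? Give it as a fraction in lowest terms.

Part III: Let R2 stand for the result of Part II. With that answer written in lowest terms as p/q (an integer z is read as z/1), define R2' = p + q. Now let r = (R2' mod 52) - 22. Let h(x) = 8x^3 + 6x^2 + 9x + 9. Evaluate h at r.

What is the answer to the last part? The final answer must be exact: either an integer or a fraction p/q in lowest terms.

Part I: remainder = value at the root: 1*(23)^3 - 1*(23)^2 - 9*(23)^1 - 8 = (12167) + (-529) + (-207) + (-8) = 11423; answer 11423
Part II: R1 = 11423; m = 5; total draws C(13,3) = 286; complement C(5,3) = 10; favorable 286 - 10 = 276; P = 138/143; answer 138/143
Part III: R2 = 138/143; threaded value p + q = 281; r = -1; 8*(-1)^3 + 6*(-1)^2 + 9*(-1)^1 + 9 = (-8) + (6) + (-9) + (9) = -2; answer -2

-2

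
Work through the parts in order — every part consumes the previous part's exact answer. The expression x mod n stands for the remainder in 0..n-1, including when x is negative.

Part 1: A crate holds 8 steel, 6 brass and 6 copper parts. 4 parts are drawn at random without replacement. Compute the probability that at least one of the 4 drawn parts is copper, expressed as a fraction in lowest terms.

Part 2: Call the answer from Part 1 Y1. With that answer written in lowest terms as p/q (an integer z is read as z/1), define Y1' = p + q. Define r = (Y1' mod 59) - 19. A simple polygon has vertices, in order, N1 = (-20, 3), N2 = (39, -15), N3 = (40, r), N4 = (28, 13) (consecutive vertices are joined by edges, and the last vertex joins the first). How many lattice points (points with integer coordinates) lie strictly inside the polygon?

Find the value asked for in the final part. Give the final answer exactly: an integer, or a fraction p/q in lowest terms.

804

Part 1: total draws C(20,4) = 4845; complement C(14,4) = 1001; favorable 4845 - 1001 = 3844; P = 3844/4845; answer 3844/4845
Part 2: Y1 = 3844/4845; threaded value p + q = 8689; r = -3; cross terms: (-20*-15 - 39*3)=183, (39*-3 - 40*-15)=483, (40*13 - 28*-3)=604, (28*3 - -20*13)=344; twice the area = |1614| = 1614; area = 807; boundary points = 1 + 1 + 4 + 2 = 8; strictly interior points = area - boundary/2 + 1 = 804; answer 804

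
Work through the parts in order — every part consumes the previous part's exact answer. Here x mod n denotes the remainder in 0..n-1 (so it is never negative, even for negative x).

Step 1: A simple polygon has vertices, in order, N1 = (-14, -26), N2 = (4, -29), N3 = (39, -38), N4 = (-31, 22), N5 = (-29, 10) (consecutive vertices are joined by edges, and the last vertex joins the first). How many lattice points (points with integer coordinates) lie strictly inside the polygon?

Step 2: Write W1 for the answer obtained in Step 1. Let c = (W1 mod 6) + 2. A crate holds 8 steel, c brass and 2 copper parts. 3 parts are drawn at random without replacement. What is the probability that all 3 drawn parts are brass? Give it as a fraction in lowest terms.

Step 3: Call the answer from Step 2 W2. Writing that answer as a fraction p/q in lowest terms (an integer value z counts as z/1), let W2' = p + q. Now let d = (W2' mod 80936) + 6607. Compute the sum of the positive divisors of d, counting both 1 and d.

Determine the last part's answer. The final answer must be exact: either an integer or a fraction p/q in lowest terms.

Step 1: cross terms: (-14*-29 - 4*-26)=510, (4*-38 - 39*-29)=979, (39*22 - -31*-38)=-320, (-31*10 - -29*22)=328, (-29*-26 - -14*10)=894; twice the area = |2391| = 2391; area = 2391/2; boundary points = 3 + 1 + 10 + 2 + 3 = 19; strictly interior points = area - boundary/2 + 1 = 1187; answer 1187
Step 2: W1 = 1187; c = 7; total draws C(17,3) = 680; favorable C(7,3) = 35; P = 7/136; answer 7/136
Step 3: W2 = 7/136; threaded value p + q = 143; d = 6750; 6750 = 2 * 3^3 * 5^3; sigma = (1 + 2) * (1 + 3 + 9 + 27) * (1 + 5 + 25 + 125) = 3 * 40 * 156 = 18720; answer 18720

18720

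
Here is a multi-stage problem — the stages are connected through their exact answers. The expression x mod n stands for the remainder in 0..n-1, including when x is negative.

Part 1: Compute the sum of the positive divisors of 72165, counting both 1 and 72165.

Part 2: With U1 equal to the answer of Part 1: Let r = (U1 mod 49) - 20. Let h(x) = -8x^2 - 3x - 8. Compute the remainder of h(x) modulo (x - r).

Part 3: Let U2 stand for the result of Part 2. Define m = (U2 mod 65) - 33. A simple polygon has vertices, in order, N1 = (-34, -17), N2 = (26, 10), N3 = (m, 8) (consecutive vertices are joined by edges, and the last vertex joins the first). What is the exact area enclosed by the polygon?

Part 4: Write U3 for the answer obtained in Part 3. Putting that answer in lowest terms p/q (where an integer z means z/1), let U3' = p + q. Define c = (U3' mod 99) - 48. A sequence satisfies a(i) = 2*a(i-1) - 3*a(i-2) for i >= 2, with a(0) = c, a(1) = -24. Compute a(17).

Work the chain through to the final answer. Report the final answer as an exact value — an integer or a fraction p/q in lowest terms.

Part 1: 72165 = 3 * 5 * 17 * 283; sigma = (1 + 3) * (1 + 5) * (1 + 17) * (1 + 283) = 4 * 6 * 18 * 284 = 122688; answer 122688
Part 2: U1 = 122688; r = 21; remainder = value at the root: -8*(21)^2 - 3*(21)^1 - 8 = (-3528) + (-63) + (-8) = -3599; answer -3599
Part 3: U2 = -3599; m = 8; cross terms: (-34*10 - 26*-17)=102, (26*8 - 8*10)=128, (8*-17 - -34*8)=136; twice the area = |366| = 366; area = 183; answer 183
Part 4: U3 = 183; threaded value p + q = 184; c = 37; a(2) = 2*(-24) - 3*(37) = -159; iterating: a(2)=-159, a(3)=-246, a(4)=-15, a(5)=708, a(6)=1461, a(7)=798, a(8)=-2787, a(9)=-7968, a(10)=-7575, a(11)=8754, a(12)=40233, a(13)=54204, a(14)=-12291, a(15)=-187194, a(16)=-337515, a(17)=-113448; answer -113448

-113448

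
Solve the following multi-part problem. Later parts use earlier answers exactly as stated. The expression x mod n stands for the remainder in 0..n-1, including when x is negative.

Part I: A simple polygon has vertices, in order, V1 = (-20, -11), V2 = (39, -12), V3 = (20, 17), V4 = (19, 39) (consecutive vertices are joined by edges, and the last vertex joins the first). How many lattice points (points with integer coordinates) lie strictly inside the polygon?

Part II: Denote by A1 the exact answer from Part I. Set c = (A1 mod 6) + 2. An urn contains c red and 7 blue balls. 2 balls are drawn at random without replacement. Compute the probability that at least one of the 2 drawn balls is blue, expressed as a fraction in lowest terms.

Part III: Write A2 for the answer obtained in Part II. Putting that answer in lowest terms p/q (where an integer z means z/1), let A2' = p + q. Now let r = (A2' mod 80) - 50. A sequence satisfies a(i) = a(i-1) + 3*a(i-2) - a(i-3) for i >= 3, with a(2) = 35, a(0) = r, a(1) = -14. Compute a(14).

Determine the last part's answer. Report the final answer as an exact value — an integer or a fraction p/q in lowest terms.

Part I: cross terms: (-20*-12 - 39*-11)=669, (39*17 - 20*-12)=903, (20*39 - 19*17)=457, (19*-11 - -20*39)=571; twice the area = |2600| = 2600; area = 1300; boundary points = 1 + 1 + 1 + 1 = 4; strictly interior points = area - boundary/2 + 1 = 1299; answer 1299
Part II: A1 = 1299; c = 5; total draws C(12,2) = 66; complement C(5,2) = 10; favorable 66 - 10 = 56; P = 28/33; answer 28/33
Part III: A2 = 28/33; threaded value p + q = 61; r = 11; a(3) = 1*(35) + 3*(-14) - 1*(11) = -18; iterating: a(3)=-18, a(4)=101, a(5)=12, a(6)=333, a(7)=268, a(8)=1255, a(9)=1726, a(10)=5223, a(11)=9146, a(12)=23089, a(13)=45304, a(14)=105425; answer 105425

105425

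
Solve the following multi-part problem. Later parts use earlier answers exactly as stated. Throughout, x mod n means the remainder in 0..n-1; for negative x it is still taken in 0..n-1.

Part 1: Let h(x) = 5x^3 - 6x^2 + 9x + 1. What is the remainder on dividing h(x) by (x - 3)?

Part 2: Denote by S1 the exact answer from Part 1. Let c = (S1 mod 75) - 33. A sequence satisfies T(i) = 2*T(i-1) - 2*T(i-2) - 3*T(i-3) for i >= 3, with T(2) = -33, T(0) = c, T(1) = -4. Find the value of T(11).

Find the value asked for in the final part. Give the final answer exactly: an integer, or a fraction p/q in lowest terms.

-13843

Part 1: remainder = value at the root: 5*(3)^3 - 6*(3)^2 + 9*(3)^1 + 1 = (135) + (-54) + (27) + (1) = 109; answer 109
Part 2: S1 = 109; c = 1; T(3) = 2*(-33) - 2*(-4) - 3*(1) = -61; iterating: T(3)=-61, T(4)=-44, T(5)=133, T(6)=537, T(7)=940, T(8)=407, T(9)=-2677, T(10)=-8988, T(11)=-13843; answer -13843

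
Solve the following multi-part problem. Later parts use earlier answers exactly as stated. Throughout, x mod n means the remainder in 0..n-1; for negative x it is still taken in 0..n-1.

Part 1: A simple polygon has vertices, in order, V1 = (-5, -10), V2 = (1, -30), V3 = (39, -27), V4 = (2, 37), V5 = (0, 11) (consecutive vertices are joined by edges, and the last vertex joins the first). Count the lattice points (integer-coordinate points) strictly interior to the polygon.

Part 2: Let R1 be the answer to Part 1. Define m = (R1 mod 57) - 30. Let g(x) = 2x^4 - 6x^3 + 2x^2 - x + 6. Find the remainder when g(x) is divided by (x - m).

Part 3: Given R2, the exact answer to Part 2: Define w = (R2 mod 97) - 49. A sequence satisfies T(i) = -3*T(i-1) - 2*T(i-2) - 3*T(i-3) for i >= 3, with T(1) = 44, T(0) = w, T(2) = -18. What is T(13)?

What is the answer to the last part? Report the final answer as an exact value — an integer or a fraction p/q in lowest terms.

2803448

Part 1: cross terms: (-5*-30 - 1*-10)=160, (1*-27 - 39*-30)=1143, (39*37 - 2*-27)=1497, (2*11 - 0*37)=22, (0*-10 - -5*11)=55; twice the area = |2877| = 2877; area = 2877/2; boundary points = 2 + 1 + 1 + 2 + 1 = 7; strictly interior points = area - boundary/2 + 1 = 1436; answer 1436
Part 2: R1 = 1436; m = -19; remainder = value at the root: 2*(-19)^4 - 6*(-19)^3 + 2*(-19)^2 - 1*(-19)^1 + 6 = (260642) + (41154) + (722) + (19) + (6) = 302543; answer 302543
Part 3: R2 = 302543; w = -49; T(3) = -3*(-18) - 2*(44) - 3*(-49) = 113; iterating: T(3)=113, T(4)=-435, T(5)=1133, T(6)=-2868, T(7)=7643, T(8)=-20592, T(9)=55094, T(10)=-147027, T(11)=392669, T(12)=-1049235, T(13)=2803448; answer 2803448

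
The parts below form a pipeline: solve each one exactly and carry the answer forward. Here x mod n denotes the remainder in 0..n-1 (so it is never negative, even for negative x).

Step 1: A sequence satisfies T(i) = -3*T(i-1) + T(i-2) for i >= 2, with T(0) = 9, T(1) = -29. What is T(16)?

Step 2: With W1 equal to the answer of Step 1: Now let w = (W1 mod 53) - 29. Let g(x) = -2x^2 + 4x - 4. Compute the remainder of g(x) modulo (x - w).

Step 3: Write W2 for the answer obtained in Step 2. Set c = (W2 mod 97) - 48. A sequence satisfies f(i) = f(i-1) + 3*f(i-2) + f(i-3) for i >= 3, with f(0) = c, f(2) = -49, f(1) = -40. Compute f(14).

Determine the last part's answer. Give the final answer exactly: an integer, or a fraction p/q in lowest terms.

-2125389

Step 1: T(2) = -3*(-29) + 1*(9) = 96; iterating: T(2)=96, T(3)=-317, T(4)=1047, T(5)=-3458, T(6)=11421, T(7)=-37721, T(8)=124584, T(9)=-411473, T(10)=1359003, T(11)=-4488482, T(12)=14824449, T(13)=-48961829, T(14)=161709936, T(15)=-534091637, T(16)=1763984847; answer 1763984847
Step 2: W1 = 1763984847; w = 22; remainder = value at the root: -2*(22)^2 + 4*(22)^1 - 4 = (-968) + (88) + (-4) = -884; answer -884
Step 3: W2 = -884; c = 38; f(3) = 1*(-49) + 3*(-40) + 1*(38) = -131; iterating: f(3)=-131, f(4)=-318, f(5)=-760, f(6)=-1845, f(7)=-4443, f(8)=-10738, f(9)=-25912, f(10)=-62569, f(11)=-151043, f(12)=-364662, f(13)=-880360, f(14)=-2125389; answer -2125389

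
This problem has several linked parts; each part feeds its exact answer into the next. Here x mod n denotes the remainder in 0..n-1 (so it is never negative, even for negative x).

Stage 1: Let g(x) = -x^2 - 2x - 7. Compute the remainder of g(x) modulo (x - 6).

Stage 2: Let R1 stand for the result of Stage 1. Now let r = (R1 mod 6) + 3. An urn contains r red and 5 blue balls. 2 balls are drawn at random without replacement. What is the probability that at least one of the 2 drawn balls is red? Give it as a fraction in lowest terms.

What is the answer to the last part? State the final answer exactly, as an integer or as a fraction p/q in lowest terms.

34/39

Stage 1: remainder = value at the root: -1*(6)^2 - 2*(6)^1 - 7 = (-36) + (-12) + (-7) = -55; answer -55
Stage 2: R1 = -55; r = 8; total draws C(13,2) = 78; complement C(5,2) = 10; favorable 78 - 10 = 68; P = 34/39; answer 34/39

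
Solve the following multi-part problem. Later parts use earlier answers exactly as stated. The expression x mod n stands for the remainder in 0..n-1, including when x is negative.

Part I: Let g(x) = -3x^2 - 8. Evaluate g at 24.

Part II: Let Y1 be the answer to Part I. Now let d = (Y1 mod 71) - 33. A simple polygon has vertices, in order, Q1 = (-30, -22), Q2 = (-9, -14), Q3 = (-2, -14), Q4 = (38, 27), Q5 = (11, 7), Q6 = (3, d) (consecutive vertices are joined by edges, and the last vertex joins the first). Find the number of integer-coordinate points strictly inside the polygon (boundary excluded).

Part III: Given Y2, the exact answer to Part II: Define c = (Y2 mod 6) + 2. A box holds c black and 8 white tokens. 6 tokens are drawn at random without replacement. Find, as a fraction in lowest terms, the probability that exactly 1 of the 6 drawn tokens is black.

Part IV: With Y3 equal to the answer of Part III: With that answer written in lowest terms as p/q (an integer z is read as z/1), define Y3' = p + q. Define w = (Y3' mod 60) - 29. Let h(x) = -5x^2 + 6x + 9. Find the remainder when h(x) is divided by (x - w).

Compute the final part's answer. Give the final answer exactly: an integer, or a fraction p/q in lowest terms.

Part I: -3*(24)^2 - 8 = (-1728) + (-8) = -1736; answer -1736
Part II: Y1 = -1736; d = 6; cross terms: (-30*-14 - -9*-22)=222, (-9*-14 - -2*-14)=98, (-2*27 - 38*-14)=478, (38*7 - 11*27)=-31, (11*6 - 3*7)=45, (3*-22 - -30*6)=114; twice the area = |926| = 926; area = 463; boundary points = 1 + 7 + 1 + 1 + 1 + 1 = 12; strictly interior points = area - boundary/2 + 1 = 458; answer 458
Part III: Y2 = 458; c = 4; total draws C(12,6) = 924; favorable C(4,1)*C(8,5) = 224; P = 8/33; answer 8/33
Part IV: Y3 = 8/33; threaded value p + q = 41; w = 12; remainder = value at the root: -5*(12)^2 + 6*(12)^1 + 9 = (-720) + (72) + (9) = -639; answer -639

-639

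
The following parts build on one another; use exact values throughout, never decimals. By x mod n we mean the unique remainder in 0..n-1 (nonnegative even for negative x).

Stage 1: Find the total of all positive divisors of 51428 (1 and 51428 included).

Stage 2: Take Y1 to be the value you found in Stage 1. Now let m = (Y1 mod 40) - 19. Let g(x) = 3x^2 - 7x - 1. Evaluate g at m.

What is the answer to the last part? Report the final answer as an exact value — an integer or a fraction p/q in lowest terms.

439

Stage 1: 51428 = 2^2 * 13 * 23 * 43; sigma = (1 + 2 + 4) * (1 + 13) * (1 + 23) * (1 + 43) = 7 * 14 * 24 * 44 = 103488; answer 103488
Stage 2: Y1 = 103488; m = -11; 3*(-11)^2 - 7*(-11)^1 - 1 = (363) + (77) + (-1) = 439; answer 439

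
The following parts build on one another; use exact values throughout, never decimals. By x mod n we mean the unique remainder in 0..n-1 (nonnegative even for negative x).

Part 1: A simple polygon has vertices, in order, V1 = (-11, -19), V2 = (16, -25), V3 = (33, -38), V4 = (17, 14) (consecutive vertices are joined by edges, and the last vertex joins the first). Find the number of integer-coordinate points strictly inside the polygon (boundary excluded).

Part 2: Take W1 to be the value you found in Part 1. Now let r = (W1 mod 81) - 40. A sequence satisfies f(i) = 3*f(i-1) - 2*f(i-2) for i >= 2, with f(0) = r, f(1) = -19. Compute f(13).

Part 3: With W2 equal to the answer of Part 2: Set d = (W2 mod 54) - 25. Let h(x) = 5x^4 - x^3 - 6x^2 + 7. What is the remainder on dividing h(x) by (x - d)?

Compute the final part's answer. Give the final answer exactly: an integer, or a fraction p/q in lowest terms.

Part 1: cross terms: (-11*-25 - 16*-19)=579, (16*-38 - 33*-25)=217, (33*14 - 17*-38)=1108, (17*-19 - -11*14)=-169; twice the area = |1735| = 1735; area = 1735/2; boundary points = 3 + 1 + 4 + 1 = 9; strictly interior points = area - boundary/2 + 1 = 864; answer 864
Part 2: W1 = 864; r = 14; f(2) = 3*(-19) - 2*(14) = -85; iterating: f(2)=-85, f(3)=-217, f(4)=-481, f(5)=-1009, f(6)=-2065, f(7)=-4177, f(8)=-8401, f(9)=-16849, f(10)=-33745, f(11)=-67537, f(12)=-135121, f(13)=-270289; answer -270289
Part 3: W2 = -270289; d = 10; remainder = value at the root: 5*(10)^4 - 1*(10)^3 - 6*(10)^2 + 7 = (50000) + (-1000) + (-600) + (7) = 48407; answer 48407

48407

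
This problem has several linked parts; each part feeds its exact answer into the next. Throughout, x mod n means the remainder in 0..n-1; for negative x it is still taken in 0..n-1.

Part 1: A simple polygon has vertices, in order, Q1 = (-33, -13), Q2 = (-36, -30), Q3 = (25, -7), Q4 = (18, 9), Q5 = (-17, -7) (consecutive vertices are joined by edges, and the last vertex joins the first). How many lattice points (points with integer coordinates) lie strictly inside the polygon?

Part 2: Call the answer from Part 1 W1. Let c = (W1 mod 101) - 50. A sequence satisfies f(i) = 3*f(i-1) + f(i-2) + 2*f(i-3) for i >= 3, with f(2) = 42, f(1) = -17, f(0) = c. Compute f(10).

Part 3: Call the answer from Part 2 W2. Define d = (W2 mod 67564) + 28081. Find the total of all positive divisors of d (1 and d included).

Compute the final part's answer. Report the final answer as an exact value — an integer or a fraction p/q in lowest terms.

Part 1: cross terms: (-33*-30 - -36*-13)=522, (-36*-7 - 25*-30)=1002, (25*9 - 18*-7)=351, (18*-7 - -17*9)=27, (-17*-13 - -33*-7)=-10; twice the area = |1892| = 1892; area = 946; boundary points = 1 + 1 + 1 + 1 + 2 = 6; strictly interior points = area - boundary/2 + 1 = 944; answer 944
Part 2: W1 = 944; c = -15; f(3) = 3*(42) + 1*(-17) + 2*(-15) = 79; iterating: f(3)=79, f(4)=245, f(5)=898, f(6)=3097, f(7)=10679, f(8)=36930, f(9)=127663, f(10)=441277; answer 441277
Part 3: W2 = 441277; d = 63974; 63974 = 2 * 29 * 1103; sigma = (1 + 2) * (1 + 29) * (1 + 1103) = 3 * 30 * 1104 = 99360; answer 99360

99360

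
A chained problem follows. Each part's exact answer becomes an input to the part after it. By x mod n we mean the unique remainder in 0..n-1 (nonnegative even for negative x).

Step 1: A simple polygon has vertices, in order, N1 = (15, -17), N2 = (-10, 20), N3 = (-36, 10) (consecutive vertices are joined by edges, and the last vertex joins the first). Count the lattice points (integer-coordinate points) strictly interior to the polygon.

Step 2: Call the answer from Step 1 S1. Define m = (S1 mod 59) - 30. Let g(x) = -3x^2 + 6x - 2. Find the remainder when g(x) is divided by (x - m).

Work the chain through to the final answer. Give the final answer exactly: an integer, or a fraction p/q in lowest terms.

-866

Step 1: cross terms: (15*20 - -10*-17)=130, (-10*10 - -36*20)=620, (-36*-17 - 15*10)=462; twice the area = |1212| = 1212; area = 606; boundary points = 1 + 2 + 3 = 6; strictly interior points = area - boundary/2 + 1 = 604; answer 604
Step 2: S1 = 604; m = -16; remainder = value at the root: -3*(-16)^2 + 6*(-16)^1 - 2 = (-768) + (-96) + (-2) = -866; answer -866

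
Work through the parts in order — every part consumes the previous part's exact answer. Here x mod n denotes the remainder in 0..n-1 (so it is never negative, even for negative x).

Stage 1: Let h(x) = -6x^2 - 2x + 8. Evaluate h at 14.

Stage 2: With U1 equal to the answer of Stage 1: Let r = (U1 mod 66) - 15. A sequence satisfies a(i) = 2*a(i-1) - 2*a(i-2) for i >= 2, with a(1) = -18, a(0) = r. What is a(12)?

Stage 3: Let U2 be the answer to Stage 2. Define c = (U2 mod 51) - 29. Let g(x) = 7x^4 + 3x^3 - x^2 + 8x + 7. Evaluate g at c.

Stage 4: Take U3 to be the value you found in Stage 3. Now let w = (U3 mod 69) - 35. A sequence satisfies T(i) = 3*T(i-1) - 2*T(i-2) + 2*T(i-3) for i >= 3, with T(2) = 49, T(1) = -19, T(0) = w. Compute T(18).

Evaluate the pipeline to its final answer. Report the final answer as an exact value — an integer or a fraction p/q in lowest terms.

Stage 1: -6*(14)^2 - 2*(14)^1 + 8 = (-1176) + (-28) + (8) = -1196; answer -1196
Stage 2: U1 = -1196; r = 43; a(2) = 2*(-18) - 2*(43) = -122; iterating: a(2)=-122, a(3)=-208, a(4)=-172, a(5)=72, a(6)=488, a(7)=832, a(8)=688, a(9)=-288, a(10)=-1952, a(11)=-3328, a(12)=-2752; answer -2752
Stage 3: U2 = -2752; c = -27; 7*(-27)^4 + 3*(-27)^3 - 1*(-27)^2 + 8*(-27)^1 + 7 = (3720087) + (-59049) + (-729) + (-216) + (7) = 3660100; answer 3660100
Stage 4: U3 = 3660100; w = 29; T(3) = 3*(49) - 2*(-19) + 2*(29) = 243; iterating: T(3)=243, T(4)=593, T(5)=1391, T(6)=3473, T(7)=8823, T(8)=22305, T(9)=56215, T(10)=141681, T(11)=357223, T(12)=900737, T(13)=2271127, T(14)=5726353, T(15)=14438279, T(16)=36404385, T(17)=91789303, T(18)=231435697; answer 231435697

231435697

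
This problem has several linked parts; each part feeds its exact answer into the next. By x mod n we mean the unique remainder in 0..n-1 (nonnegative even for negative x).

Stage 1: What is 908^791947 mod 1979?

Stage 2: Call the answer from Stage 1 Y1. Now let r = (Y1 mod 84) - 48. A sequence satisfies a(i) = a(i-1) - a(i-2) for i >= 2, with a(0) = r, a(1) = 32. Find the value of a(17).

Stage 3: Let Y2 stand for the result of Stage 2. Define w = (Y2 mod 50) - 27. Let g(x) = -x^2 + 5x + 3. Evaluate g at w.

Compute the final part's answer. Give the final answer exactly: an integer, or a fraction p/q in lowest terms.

7

Stage 1: squarings mod 1979: 908^1=908, 908^2=1200, 908^4=1267, 908^8=320, 908^16=1471, 908^32=794, 908^64=1114, 908^128=163, 908^256=842, 908^512=482, 908^1024=781, 908^2048=429, 908^4096=1973, 908^8192=36, 908^16384=1296, 908^32768=1424, 908^65536=1280, 908^131072=1767, 908^262144=1406, 908^524288=1794; 908^791947 = 908^1 * 908^2 * 908^8 * 908^128 * 908^256 * 908^1024 * 908^4096 * 908^262144 * 908^524288 = 431 (mod 1979); answer 431
Stage 2: Y1 = 431; r = -37; a(2) = 1*(32) - 1*(-37) = 69; iterating: a(2)=69, a(3)=37, a(4)=-32, a(5)=-69, a(6)=-37, a(7)=32, a(8)=69, a(9)=37, a(10)=-32, a(11)=-69, a(12)=-37, a(13)=32, a(14)=69, a(15)=37, a(16)=-32, a(17)=-69; answer -69
Stage 3: Y2 = -69; w = 4; -1*(4)^2 + 5*(4)^1 + 3 = (-16) + (20) + (3) = 7; answer 7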